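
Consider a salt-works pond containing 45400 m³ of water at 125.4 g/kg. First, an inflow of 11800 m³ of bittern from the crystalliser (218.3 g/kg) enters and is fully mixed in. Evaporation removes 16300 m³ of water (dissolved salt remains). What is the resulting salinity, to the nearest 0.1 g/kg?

After mixing: salt = 45,400×125.4 + 11,800×218.3 = 8,269,100; volume = 57,200 m³
After evaporation: salt unchanged = 8,269,100; volume = 57,200 − 16,300 = 40,900 m³
S = 8,269,100 / 40,900 = 202.1785 g/kg

202.2 g/kg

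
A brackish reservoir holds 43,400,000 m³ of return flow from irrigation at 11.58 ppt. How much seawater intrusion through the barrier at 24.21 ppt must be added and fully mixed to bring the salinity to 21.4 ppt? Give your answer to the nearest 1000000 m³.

Salt balance: 43,400,000×11.58 + V×24.21 = (43,400,000+V)×21.4
502,572,000 + 24.21V = 928,760,000 + 21.4V
426,188,000 = 2.81V
V = 151,668,327.4 m³

152000000 m³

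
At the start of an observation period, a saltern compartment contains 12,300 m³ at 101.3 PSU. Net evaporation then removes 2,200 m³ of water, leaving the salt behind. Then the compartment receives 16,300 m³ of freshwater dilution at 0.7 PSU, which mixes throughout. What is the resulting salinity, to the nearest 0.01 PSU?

47.63 PSU

After evaporation: salt = 12,300×101.3 = 1,245,990; volume = 12,300 − 2,200 = 10,100 m³
After mixing: salt = 1,245,990 + 16,300×0.7 = 1,257,400; volume = 10,100 + 16,300 = 26,400 m³
S = 1,257,400 / 26,400 = 47.6288 PSU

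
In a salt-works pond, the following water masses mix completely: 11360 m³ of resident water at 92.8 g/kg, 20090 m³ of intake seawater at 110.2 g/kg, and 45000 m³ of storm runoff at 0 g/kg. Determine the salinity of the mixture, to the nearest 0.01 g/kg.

42.75 g/kg

Mass of salt is conserved:
salt = 11,360×92.8 + 20,090×110.2 + 45,000×0 = 1,054,208 + 2,213,918 + 0 = 3,268,126
volume = 11,360 + 20,090 + 45,000 = 76,450 m³
S = 3,268,126 / 76,450 = 42.7485 g/kg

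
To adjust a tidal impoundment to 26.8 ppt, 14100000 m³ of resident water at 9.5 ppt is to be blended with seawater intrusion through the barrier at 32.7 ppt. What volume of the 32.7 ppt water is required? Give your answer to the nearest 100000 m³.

41300000 m³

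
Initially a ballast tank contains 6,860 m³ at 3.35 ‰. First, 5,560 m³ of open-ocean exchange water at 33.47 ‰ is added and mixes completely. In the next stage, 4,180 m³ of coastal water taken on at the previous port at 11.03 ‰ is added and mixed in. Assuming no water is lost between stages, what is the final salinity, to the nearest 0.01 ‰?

15.37 ‰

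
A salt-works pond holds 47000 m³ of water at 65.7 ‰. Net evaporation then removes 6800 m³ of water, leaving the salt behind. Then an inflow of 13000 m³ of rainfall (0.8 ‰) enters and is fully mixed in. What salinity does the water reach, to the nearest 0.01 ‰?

After evaporation: salt = 47,000×65.7 = 3,087,900; volume = 47,000 − 6,800 = 40,200 m³
After mixing: salt = 3,087,900 + 13,000×0.8 = 3,098,300; volume = 40,200 + 13,000 = 53,200 m³
S = 3,098,300 / 53,200 = 58.2387 ‰

58.24 ‰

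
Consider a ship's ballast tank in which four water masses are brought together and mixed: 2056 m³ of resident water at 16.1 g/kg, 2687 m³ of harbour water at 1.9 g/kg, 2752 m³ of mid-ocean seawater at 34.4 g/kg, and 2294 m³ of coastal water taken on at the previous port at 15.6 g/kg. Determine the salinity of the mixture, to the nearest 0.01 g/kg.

17.23 g/kg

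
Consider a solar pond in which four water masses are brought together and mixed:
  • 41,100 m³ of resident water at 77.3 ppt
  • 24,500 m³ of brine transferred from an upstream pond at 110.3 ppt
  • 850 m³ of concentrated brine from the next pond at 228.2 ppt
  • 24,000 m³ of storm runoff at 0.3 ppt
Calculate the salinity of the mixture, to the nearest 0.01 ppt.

67.23 ppt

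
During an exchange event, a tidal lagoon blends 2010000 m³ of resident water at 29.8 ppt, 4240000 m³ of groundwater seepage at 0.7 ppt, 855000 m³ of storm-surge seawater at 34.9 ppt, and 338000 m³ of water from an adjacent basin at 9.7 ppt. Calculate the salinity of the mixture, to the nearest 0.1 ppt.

By conservation of dissolved salt,
salt = 2,010,000×29.8 + 4,240,000×0.7 + 855,000×34.9 + 338,000×9.7 = 59,898,000 + 2,968,000 + 29,839,500 + 3,278,600 = 95,984,100
volume = 2,010,000 + 4,240,000 + 855,000 + 338,000 = 7,443,000 m³
S = 95,984,100 / 7,443,000 = 12.896 ppt

12.9 ppt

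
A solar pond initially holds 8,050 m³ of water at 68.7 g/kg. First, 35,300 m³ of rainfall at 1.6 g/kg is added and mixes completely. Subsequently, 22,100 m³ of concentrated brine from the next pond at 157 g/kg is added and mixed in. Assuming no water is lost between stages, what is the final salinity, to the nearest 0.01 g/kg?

62.33 g/kg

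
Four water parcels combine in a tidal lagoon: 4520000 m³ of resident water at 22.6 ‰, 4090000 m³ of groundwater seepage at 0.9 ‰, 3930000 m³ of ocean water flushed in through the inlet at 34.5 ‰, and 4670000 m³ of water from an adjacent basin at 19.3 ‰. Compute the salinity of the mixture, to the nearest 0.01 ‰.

Total salt / total volume:
salt = 4,520,000×22.6 + 4,090,000×0.9 + 3,930,000×34.5 + 4,670,000×19.3 = 102,152,000 + 3,681,000 + 135,585,000 + 90,131,000 = 331,549,000
volume = 4,520,000 + 4,090,000 + 3,930,000 + 4,670,000 = 17,210,000 m³
S = 331,549,000 / 17,210,000 = 19.2649 ‰

19.26 ‰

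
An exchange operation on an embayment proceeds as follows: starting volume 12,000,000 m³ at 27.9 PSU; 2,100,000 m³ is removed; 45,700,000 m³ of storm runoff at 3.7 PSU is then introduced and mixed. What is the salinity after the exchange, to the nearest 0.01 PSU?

8.01 PSU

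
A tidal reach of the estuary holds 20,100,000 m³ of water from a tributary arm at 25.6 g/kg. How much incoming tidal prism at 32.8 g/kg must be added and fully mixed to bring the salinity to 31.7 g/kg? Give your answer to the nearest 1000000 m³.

111000000 m³

Salt balance: 20,100,000×25.6 + V×32.8 = (20,100,000+V)×31.7
514,560,000 + 32.8V = 637,170,000 + 31.7V
122,610,000 = 1.1V
V = 111,463,636.36 m³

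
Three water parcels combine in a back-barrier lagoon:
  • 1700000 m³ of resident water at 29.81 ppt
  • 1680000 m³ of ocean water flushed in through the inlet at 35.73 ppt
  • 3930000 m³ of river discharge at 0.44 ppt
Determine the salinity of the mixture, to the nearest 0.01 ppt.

Salt balance:
salt = 1,700,000×29.81 + 1,680,000×35.73 + 3,930,000×0.44 = 50,677,000 + 60,026,400 + 1,729,200 = 112,432,600
volume = 1,700,000 + 1,680,000 + 3,930,000 = 7,310,000 m³
S = 112,432,600 / 7,310,000 = 15.3807 ppt

15.38 ppt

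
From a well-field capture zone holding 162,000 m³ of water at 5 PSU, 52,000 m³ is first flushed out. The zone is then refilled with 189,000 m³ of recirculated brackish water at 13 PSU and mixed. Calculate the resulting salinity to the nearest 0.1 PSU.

Remaining after removal: 110,000 m³ at 5 PSU (salt = 550,000)
After addition: salt = 550,000 + 189,000×13 = 3,007,000; volume = 299,000 m³
S = 3,007,000 / 299,000 = 10.0569 PSU

10.1 PSU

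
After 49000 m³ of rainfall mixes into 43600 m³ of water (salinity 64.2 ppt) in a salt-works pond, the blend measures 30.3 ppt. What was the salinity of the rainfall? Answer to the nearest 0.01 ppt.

0.14 ppt

Salt balance: 43,600×64.2 + 49,000×S = 92,600×30.3
2,799,120 + 49,000·S = 2,805,780
S = (2,805,780 − 2,799,120) / 49,000 = 0.1359 ppt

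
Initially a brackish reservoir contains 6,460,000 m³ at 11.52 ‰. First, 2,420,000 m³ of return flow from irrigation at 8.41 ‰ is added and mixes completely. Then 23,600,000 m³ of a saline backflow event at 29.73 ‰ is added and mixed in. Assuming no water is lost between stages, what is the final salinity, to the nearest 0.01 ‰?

24.52 ‰

Mass of salt is conserved:
Initial salt = 6,460,000×11.52 = 74,419,200
After stage 1: salt = 74,419,200 + 2,420,000×8.41 = 94,771,400; volume = 8,880,000 m³; S = 10.672 ‰
After stage 2: salt = 94,771,400 + 23,600,000×29.73 = 796,399,400; volume = 32,480,000 m³
S = 796,399,400 / 32,480,000 = 24.5197 ‰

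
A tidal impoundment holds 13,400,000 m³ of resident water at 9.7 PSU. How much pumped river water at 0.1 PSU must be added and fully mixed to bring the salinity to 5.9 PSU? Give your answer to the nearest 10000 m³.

8780000 m³

Salt balance: 13,400,000×9.7 + V×0.1 = (13,400,000+V)×5.9
129,980,000 + 0.1V = 79,060,000 + 5.9V
50,920,000 = 5.8V
V = 8,779,310.34 m³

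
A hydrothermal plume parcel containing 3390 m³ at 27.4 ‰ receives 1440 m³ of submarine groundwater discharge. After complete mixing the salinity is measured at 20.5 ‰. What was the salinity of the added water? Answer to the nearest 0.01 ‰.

4.26 ‰

Salt balance: 3,390×27.4 + 1,440×S = 4,830×20.5
92,886 + 1,440·S = 99,015
S = (99,015 − 92,886) / 1,440 = 4.2563 ‰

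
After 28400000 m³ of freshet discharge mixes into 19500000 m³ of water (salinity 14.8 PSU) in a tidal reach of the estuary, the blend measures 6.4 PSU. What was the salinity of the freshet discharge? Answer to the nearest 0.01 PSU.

0.63 PSU

Salt balance: 19,500,000×14.8 + 28,400,000×S = 47,900,000×6.4
288,600,000 + 28,400,000·S = 306,560,000
S = (306,560,000 − 288,600,000) / 28,400,000 = 0.6324 PSU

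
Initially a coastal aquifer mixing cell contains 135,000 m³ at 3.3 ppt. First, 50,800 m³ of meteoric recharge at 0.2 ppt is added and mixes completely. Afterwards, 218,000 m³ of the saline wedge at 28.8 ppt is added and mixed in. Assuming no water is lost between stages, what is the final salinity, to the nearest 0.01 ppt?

16.68 ppt

Total salt / total volume:
Initial salt = 135,000×3.3 = 445,500
After stage 1: salt = 445,500 + 50,800×0.2 = 455,660; volume = 185,800 m³; S = 2.452 ppt
After stage 2: salt = 455,660 + 218,000×28.8 = 6,734,060; volume = 403,800 m³
S = 6,734,060 / 403,800 = 16.6767 ppt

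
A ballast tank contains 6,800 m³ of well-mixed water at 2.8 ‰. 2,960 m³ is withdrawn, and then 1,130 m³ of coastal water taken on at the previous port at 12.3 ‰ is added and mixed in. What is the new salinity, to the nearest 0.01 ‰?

Remaining after removal: 3,840 m³ at 2.8 ‰ (salt = 10,752)
After addition: salt = 10,752 + 1,130×12.3 = 24,651; volume = 4,970 m³
S = 24,651 / 4,970 = 4.96 ‰

4.96 ‰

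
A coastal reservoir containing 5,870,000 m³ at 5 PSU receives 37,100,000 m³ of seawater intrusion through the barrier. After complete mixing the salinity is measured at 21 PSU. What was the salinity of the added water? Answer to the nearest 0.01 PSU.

23.53 PSU

Salt balance: 5,870,000×5 + 37,100,000×S = 42,970,000×21
29,350,000 + 37,100,000·S = 902,370,000
S = (902,370,000 − 29,350,000) / 37,100,000 = 23.5315 PSU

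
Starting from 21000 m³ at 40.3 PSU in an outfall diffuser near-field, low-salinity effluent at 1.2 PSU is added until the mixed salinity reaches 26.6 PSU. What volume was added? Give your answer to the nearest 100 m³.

Salt balance: 21,000×40.3 + V×1.2 = (21,000+V)×26.6
846,300 + 1.2V = 558,600 + 26.6V
287,700 = 25.4V
V = 11,326.77 m³

11300 m³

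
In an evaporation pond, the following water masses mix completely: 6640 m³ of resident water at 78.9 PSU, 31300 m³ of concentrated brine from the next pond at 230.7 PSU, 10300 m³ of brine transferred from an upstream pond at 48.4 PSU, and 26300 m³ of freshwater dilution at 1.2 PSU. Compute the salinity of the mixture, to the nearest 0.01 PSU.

111.01 PSU

Weighted by volume,
salt = 6,640×78.9 + 31,300×230.7 + 10,300×48.4 + 26,300×1.2 = 523,896 + 7,220,910 + 498,520 + 31,560 = 8,274,886
volume = 6,640 + 31,300 + 10,300 + 26,300 = 74,540 m³
S = 8,274,886 / 74,540 = 111.0127 PSU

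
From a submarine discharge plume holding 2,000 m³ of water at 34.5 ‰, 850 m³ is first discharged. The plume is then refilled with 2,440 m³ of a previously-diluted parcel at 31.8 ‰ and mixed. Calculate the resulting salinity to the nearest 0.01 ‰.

32.66 ‰

Remaining after removal: 1,150 m³ at 34.5 ‰ (salt = 39,675)
After addition: salt = 39,675 + 2,440×31.8 = 117,267; volume = 3,590 m³
S = 117,267 / 3,590 = 32.6649 ‰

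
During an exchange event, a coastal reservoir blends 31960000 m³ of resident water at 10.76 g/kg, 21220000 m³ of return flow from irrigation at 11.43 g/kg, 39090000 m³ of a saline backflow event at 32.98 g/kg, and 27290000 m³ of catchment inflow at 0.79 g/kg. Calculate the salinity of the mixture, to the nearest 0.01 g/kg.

15.87 g/kg

Mass of salt is conserved:
salt = 31,960,000×10.76 + 21,220,000×11.43 + 39,090,000×32.98 + 27,290,000×0.79 = 343,889,600 + 242,544,600 + 1,289,188,200 + 21,559,100 = 1,897,181,500
volume = 31,960,000 + 21,220,000 + 39,090,000 + 27,290,000 = 119,560,000 m³
S = 1,897,181,500 / 119,560,000 = 15.868 g/kg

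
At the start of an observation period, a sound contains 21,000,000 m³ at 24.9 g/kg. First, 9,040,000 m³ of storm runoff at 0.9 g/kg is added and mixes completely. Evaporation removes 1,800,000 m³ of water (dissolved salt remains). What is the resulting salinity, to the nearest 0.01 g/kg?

18.80 g/kg

After mixing: salt = 21,000,000×24.9 + 9,040,000×0.9 = 531,036,000; volume = 30,040,000 m³
After evaporation: salt unchanged = 531,036,000; volume = 30,040,000 − 1,800,000 = 28,240,000 m³
S = 531,036,000 / 28,240,000 = 18.8044 g/kg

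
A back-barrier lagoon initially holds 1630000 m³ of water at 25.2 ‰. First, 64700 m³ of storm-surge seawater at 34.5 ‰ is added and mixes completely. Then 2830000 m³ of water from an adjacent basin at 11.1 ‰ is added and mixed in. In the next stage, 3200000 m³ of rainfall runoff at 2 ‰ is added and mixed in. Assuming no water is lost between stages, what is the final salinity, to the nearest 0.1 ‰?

Salt balance:
Initial salt = 1,630,000×25.2 = 41,076,000
After stage 1: salt = 41,076,000 + 64,700×34.5 = 43,308,150; volume = 1,694,700 m³; S = 25.555 ‰
After stage 2: salt = 43,308,150 + 2,830,000×11.1 = 74,721,150; volume = 4,524,700 m³; S = 16.514 ‰
After stage 3: salt = 74,721,150 + 3,200,000×2 = 81,121,150; volume = 7,724,700 m³
S = 81,121,150 / 7,724,700 = 10.5015 ‰

10.5 ‰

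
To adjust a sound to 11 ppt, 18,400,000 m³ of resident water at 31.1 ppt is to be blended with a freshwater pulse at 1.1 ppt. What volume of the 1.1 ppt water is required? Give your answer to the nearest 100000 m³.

37400000 m³

Salt balance: 18,400,000×31.1 + V×1.1 = (18,400,000+V)×11
572,240,000 + 1.1V = 202,400,000 + 11V
369,840,000 = 9.9V
V = 37,357,575.76 m³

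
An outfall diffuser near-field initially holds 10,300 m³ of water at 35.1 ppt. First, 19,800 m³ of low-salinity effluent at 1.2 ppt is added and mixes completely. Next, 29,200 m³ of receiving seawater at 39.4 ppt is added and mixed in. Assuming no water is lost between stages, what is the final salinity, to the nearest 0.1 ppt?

25.9 ppt

Total salt / total volume:
Initial salt = 10,300×35.1 = 361,530
After stage 1: salt = 361,530 + 19,800×1.2 = 385,290; volume = 30,100 m³; S = 12.8 ppt
After stage 2: salt = 385,290 + 29,200×39.4 = 1,535,770; volume = 59,300 m³
S = 1,535,770 / 59,300 = 25.8983 ppt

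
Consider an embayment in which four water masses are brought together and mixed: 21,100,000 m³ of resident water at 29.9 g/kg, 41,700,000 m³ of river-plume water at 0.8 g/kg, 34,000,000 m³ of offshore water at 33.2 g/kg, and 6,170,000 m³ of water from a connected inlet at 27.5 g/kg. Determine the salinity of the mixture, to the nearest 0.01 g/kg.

By conservation of dissolved salt,
salt = 21,100,000×29.9 + 41,700,000×0.8 + 34,000,000×33.2 + 6,170,000×27.5 = 630,890,000 + 33,360,000 + 1,128,800,000 + 169,675,000 = 1,962,725,000
volume = 21,100,000 + 41,700,000 + 34,000,000 + 6,170,000 = 102,970,000 m³
S = 1,962,725,000 / 102,970,000 = 19.0611 g/kg

19.06 g/kg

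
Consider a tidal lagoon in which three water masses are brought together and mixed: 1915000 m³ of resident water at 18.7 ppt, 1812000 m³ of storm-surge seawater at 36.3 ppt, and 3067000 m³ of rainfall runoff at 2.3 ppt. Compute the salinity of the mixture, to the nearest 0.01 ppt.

Total salt / total volume:
salt = 1,915,000×18.7 + 1,812,000×36.3 + 3,067,000×2.3 = 35,810,500 + 65,775,600 + 7,054,100 = 108,640,200
volume = 1,915,000 + 1,812,000 + 3,067,000 = 6,794,000 m³
S = 108,640,200 / 6,794,000 = 15.9906 ppt

15.99 ppt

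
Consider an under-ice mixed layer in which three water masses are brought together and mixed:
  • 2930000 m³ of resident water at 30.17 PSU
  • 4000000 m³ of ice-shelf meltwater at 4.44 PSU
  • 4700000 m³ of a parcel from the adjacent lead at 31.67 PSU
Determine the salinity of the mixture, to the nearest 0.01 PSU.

Weighted by volume,
salt = 2,930,000×30.17 + 4,000,000×4.44 + 4,700,000×31.67 = 88,398,100 + 17,760,000 + 148,849,000 = 255,007,100
volume = 2,930,000 + 4,000,000 + 4,700,000 = 11,630,000 m³
S = 255,007,100 / 11,630,000 = 21.9267 PSU

21.93 PSU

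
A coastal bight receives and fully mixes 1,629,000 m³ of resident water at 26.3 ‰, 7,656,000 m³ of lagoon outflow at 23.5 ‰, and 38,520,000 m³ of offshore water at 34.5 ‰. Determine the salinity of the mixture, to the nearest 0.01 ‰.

32.46 ‰

Mass of salt is conserved:
salt = 1,629,000×26.3 + 7,656,000×23.5 + 38,520,000×34.5 = 42,842,700 + 179,916,000 + 1,328,940,000 = 1,551,698,700
volume = 1,629,000 + 7,656,000 + 38,520,000 = 47,805,000 m³
S = 1,551,698,700 / 47,805,000 = 32.4589 ‰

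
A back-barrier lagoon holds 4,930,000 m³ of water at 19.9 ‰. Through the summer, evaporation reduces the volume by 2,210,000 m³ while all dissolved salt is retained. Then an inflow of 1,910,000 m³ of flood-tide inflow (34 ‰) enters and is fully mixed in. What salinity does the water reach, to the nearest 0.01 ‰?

35.22 ‰

After evaporation: salt = 4,930,000×19.9 = 98,107,000; volume = 4,930,000 − 2,210,000 = 2,720,000 m³
After mixing: salt = 98,107,000 + 1,910,000×34 = 163,047,000; volume = 2,720,000 + 1,910,000 = 4,630,000 m³
S = 163,047,000 / 4,630,000 = 35.2153 ‰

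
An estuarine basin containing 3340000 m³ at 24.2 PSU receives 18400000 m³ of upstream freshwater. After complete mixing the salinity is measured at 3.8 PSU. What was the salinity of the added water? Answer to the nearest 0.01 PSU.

0.10 PSU

Salt balance: 3,340,000×24.2 + 18,400,000×S = 21,740,000×3.8
80,828,000 + 18,400,000·S = 82,612,000
S = (82,612,000 − 80,828,000) / 18,400,000 = 0.097 PSU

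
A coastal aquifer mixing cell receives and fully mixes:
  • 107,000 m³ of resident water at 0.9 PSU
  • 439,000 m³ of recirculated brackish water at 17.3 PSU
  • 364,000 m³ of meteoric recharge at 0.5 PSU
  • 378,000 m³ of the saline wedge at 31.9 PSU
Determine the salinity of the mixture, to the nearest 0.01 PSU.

15.47 PSU

Conserving salt mass:
salt = 107,000×0.9 + 439,000×17.3 + 364,000×0.5 + 378,000×31.9 = 96,300 + 7,594,700 + 182,000 + 12,058,200 = 19,931,200
volume = 107,000 + 439,000 + 364,000 + 378,000 = 1,288,000 m³
S = 19,931,200 / 1,288,000 = 15.4745 PSU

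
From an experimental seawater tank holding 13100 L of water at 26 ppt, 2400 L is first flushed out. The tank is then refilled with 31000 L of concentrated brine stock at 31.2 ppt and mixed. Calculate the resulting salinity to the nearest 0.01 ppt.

29.87 ppt

Remaining after removal: 10,700 L at 26 ppt (salt = 278,200)
After addition: salt = 278,200 + 31,000×31.2 = 1,245,400; volume = 41,700 L
S = 1,245,400 / 41,700 = 29.8657 ppt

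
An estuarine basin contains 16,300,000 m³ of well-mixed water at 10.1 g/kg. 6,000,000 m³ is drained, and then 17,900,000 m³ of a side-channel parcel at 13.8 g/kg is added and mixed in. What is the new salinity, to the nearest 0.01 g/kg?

12.45 g/kg

Remaining after removal: 10,300,000 m³ at 10.1 g/kg (salt = 104,030,000)
After addition: salt = 104,030,000 + 17,900,000×13.8 = 351,050,000; volume = 28,200,000 m³
S = 351,050,000 / 28,200,000 = 12.4486 g/kg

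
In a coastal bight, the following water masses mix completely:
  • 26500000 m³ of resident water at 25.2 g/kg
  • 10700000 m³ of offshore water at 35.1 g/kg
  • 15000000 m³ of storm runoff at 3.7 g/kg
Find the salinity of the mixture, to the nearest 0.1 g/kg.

21.1 g/kg

Conserving salt mass:
salt = 26,500,000×25.2 + 10,700,000×35.1 + 15,000,000×3.7 = 667,800,000 + 375,570,000 + 55,500,000 = 1,098,870,000
volume = 26,500,000 + 10,700,000 + 15,000,000 = 52,200,000 m³
S = 1,098,870,000 / 52,200,000 = 21.051 g/kg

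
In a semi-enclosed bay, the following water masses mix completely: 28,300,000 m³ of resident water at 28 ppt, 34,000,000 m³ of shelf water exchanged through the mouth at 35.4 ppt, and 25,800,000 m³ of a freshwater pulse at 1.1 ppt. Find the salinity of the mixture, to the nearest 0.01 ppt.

22.98 ppt

Weighted by volume,
salt = 28,300,000×28 + 34,000,000×35.4 + 25,800,000×1.1 = 792,400,000 + 1,203,600,000 + 28,380,000 = 2,024,380,000
volume = 28,300,000 + 34,000,000 + 25,800,000 = 88,100,000 m³
S = 2,024,380,000 / 88,100,000 = 22.9782 ppt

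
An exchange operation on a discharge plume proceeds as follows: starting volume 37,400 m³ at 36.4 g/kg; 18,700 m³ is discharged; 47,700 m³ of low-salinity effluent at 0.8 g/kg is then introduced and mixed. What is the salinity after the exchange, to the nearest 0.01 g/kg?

Remaining after removal: 18,700 m³ at 36.4 g/kg (salt = 680,680)
After addition: salt = 680,680 + 47,700×0.8 = 718,840; volume = 66,400 m³
S = 718,840 / 66,400 = 10.8259 g/kg

10.83 g/kg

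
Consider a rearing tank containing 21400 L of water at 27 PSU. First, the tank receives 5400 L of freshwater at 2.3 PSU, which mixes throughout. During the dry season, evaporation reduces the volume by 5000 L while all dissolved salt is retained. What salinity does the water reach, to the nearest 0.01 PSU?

27.07 PSU

After mixing: salt = 21,400×27 + 5,400×2.3 = 590,220; volume = 26,800 L
After evaporation: salt unchanged = 590,220; volume = 26,800 − 5,000 = 21,800 L
S = 590,220 / 21,800 = 27.0743 PSU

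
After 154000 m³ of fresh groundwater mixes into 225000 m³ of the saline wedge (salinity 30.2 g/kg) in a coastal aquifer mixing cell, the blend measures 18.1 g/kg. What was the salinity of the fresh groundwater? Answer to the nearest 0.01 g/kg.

Salt balance: 225,000×30.2 + 154,000×S = 379,000×18.1
6,795,000 + 154,000·S = 6,859,900
S = (6,859,900 − 6,795,000) / 154,000 = 0.4214 g/kg

0.42 g/kg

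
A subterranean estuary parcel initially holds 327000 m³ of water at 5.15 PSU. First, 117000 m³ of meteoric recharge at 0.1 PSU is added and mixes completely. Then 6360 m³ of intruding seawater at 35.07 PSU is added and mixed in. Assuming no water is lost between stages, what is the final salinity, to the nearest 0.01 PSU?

4.26 PSU

Weighted by volume,
Initial salt = 327,000×5.15 = 1,684,050
After stage 1: salt = 1,684,050 + 117,000×0.1 = 1,695,750; volume = 444,000 m³; S = 3.819 PSU
After stage 2: salt = 1,695,750 + 6,360×35.07 = 1,918,795.2; volume = 450,360 m³
S = 1,918,795.2 / 450,360 = 4.2606 PSU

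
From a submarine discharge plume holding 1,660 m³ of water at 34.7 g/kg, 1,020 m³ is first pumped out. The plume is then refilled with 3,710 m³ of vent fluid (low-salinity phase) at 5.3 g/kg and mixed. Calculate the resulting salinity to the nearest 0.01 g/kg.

Remaining after removal: 640 m³ at 34.7 g/kg (salt = 22,208)
After addition: salt = 22,208 + 3,710×5.3 = 41,871; volume = 4,350 m³
S = 41,871 / 4,350 = 9.6255 g/kg

9.63 g/kg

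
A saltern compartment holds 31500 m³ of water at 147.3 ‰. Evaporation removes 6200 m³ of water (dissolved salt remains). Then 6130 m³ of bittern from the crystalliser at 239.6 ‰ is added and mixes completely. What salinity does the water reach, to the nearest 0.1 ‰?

After evaporation: salt = 31,500×147.3 = 4,639,950; volume = 31,500 − 6,200 = 25,300 m³
After mixing: salt = 4,639,950 + 6,130×239.6 = 6,108,698; volume = 25,300 + 6,130 = 31,430 m³
S = 6,108,698 / 31,430 = 194.3588 ‰

194.4 ‰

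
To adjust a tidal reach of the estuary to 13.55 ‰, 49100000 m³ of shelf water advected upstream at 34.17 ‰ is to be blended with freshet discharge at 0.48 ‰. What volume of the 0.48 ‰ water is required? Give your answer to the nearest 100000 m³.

Salt balance: 49,100,000×34.17 + V×0.48 = (49,100,000+V)×13.55
1,677,747,000 + 0.48V = 665,305,000 + 13.55V
1,012,442,000 = 13.07V
V = 77,463,045.14 m³

77500000 m³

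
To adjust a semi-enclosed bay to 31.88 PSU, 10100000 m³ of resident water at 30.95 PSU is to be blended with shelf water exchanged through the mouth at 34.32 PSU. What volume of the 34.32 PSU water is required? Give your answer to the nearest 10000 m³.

3850000 m³

Salt balance: 10,100,000×30.95 + V×34.32 = (10,100,000+V)×31.88
312,595,000 + 34.32V = 321,988,000 + 31.88V
9,393,000 = 2.44V
V = 3,849,590.16 m³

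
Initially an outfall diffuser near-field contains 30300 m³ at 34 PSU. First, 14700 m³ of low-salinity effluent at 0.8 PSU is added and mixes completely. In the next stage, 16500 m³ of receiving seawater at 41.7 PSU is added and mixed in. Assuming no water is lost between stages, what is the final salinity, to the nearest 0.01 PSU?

28.13 PSU

By conservation of dissolved salt,
Initial salt = 30,300×34 = 1,030,200
After stage 1: salt = 1,030,200 + 14,700×0.8 = 1,041,960; volume = 45,000 m³; S = 23.155 PSU
After stage 2: salt = 1,041,960 + 16,500×41.7 = 1,730,010; volume = 61,500 m³
S = 1,730,010 / 61,500 = 28.1302 PSU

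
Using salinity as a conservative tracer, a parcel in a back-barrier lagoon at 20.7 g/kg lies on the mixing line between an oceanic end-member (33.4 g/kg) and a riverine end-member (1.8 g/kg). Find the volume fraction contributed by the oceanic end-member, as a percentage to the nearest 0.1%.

59.8%

Let g be the oceanic fraction. Salt balance per unit volume:
g×33.4 + (1−g)×1.8 = 20.7
g = (20.7 − 1.8) / (33.4 − 1.8) = 18.9/31.6 = 0.5981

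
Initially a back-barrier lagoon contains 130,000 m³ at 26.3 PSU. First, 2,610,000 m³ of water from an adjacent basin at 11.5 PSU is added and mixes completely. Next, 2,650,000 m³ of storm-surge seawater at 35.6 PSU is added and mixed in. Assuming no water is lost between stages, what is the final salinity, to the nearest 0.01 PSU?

23.71 PSU

By conservation of dissolved salt,
Initial salt = 130,000×26.3 = 3,419,000
After stage 1: salt = 3,419,000 + 2,610,000×11.5 = 33,434,000; volume = 2,740,000 m³; S = 12.202 PSU
After stage 2: salt = 33,434,000 + 2,650,000×35.6 = 127,774,000; volume = 5,390,000 m³
S = 127,774,000 / 5,390,000 = 23.7058 PSU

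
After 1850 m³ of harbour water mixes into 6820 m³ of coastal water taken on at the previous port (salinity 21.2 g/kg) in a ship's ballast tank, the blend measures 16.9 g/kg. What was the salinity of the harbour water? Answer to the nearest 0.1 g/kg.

1.0 g/kg

Salt balance: 6,820×21.2 + 1,850×S = 8,670×16.9
144,584 + 1,850·S = 146,523
S = (146,523 − 144,584) / 1,850 = 1.0481 g/kg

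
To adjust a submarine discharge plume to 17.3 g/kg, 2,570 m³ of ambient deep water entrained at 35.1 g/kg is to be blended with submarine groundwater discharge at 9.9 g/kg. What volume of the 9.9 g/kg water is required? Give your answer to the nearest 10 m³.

6180 m³

Salt balance: 2,570×35.1 + V×9.9 = (2,570+V)×17.3
90,207 + 9.9V = 44,461 + 17.3V
45,746 = 7.4V
V = 6,181.89 m³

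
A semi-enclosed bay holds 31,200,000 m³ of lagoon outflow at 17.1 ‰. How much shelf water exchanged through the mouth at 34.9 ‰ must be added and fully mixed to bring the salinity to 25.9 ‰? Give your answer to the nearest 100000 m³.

Salt balance: 31,200,000×17.1 + V×34.9 = (31,200,000+V)×25.9
533,520,000 + 34.9V = 808,080,000 + 25.9V
274,560,000 = 9V
V = 30,506,666.67 m³

30500000 m³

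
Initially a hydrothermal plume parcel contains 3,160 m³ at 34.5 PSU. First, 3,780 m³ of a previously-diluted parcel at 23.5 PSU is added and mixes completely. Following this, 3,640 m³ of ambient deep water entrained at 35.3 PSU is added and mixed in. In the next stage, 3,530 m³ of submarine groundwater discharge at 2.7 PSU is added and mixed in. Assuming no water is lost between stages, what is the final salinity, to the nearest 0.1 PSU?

Total salt / total volume:
Initial salt = 3,160×34.5 = 109,020
After stage 1: salt = 109,020 + 3,780×23.5 = 197,850; volume = 6,940 m³; S = 28.509 PSU
After stage 2: salt = 197,850 + 3,640×35.3 = 326,342; volume = 10,580 m³; S = 30.845 PSU
After stage 3: salt = 326,342 + 3,530×2.7 = 335,873; volume = 14,110 m³
S = 335,873 / 14,110 = 23.8039 PSU

23.8 PSU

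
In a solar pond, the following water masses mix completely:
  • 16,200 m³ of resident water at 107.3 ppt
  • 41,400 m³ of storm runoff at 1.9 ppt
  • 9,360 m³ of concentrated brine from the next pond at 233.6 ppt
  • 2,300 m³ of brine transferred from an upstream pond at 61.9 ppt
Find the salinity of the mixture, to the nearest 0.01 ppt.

Conserving salt mass:
salt = 16,200×107.3 + 41,400×1.9 + 9,360×233.6 + 2,300×61.9 = 1,738,260 + 78,660 + 2,186,496 + 142,370 = 4,145,786
volume = 16,200 + 41,400 + 9,360 + 2,300 = 69,260 m³
S = 4,145,786 / 69,260 = 59.8583 ppt

59.86 ppt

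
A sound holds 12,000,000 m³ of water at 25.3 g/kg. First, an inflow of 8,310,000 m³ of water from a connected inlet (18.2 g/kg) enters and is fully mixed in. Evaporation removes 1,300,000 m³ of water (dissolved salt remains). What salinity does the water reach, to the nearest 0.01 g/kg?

23.93 g/kg

After mixing: salt = 12,000,000×25.3 + 8,310,000×18.2 = 454,842,000; volume = 20,310,000 m³
After evaporation: salt unchanged = 454,842,000; volume = 20,310,000 − 1,300,000 = 19,010,000 m³
S = 454,842,000 / 19,010,000 = 23.9265 g/kg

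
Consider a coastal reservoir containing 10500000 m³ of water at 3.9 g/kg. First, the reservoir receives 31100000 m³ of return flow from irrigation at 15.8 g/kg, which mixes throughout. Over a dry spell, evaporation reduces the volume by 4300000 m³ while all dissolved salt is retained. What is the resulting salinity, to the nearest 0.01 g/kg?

14.27 g/kg

After mixing: salt = 10,500,000×3.9 + 31,100,000×15.8 = 532,330,000; volume = 41,600,000 m³
After evaporation: salt unchanged = 532,330,000; volume = 41,600,000 − 4,300,000 = 37,300,000 m³
S = 532,330,000 / 37,300,000 = 14.2716 g/kg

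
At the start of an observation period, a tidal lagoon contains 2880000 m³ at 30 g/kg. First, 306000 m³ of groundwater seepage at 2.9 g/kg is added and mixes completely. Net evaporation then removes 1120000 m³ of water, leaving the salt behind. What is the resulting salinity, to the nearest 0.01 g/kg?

After mixing: salt = 2,880,000×30 + 306,000×2.9 = 87,287,400; volume = 3,186,000 m³
After evaporation: salt unchanged = 87,287,400; volume = 3,186,000 − 1,120,000 = 2,066,000 m³
S = 87,287,400 / 2,066,000 = 42.2495 g/kg

42.25 g/kg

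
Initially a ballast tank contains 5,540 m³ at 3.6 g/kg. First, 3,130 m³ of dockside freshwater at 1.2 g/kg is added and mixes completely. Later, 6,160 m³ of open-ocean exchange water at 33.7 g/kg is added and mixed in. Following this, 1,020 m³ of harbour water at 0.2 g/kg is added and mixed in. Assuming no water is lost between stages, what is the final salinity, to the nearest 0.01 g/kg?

14.61 g/kg

Total salt / total volume:
Initial salt = 5,540×3.6 = 19,944
After stage 1: salt = 19,944 + 3,130×1.2 = 23,700; volume = 8,670 m³; S = 2.734 g/kg
After stage 2: salt = 23,700 + 6,160×33.7 = 231,292; volume = 14,830 m³; S = 15.596 g/kg
After stage 3: salt = 231,292 + 1,020×0.2 = 231,496; volume = 15,850 m³
S = 231,496 / 15,850 = 14.6054 g/kg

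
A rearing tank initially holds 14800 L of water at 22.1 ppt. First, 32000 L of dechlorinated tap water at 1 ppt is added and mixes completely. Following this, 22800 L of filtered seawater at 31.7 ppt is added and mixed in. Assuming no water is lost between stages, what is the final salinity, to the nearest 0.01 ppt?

15.54 ppt

Conserving salt mass:
Initial salt = 14,800×22.1 = 327,080
After stage 1: salt = 327,080 + 32,000×1 = 359,080; volume = 46,800 L; S = 7.673 ppt
After stage 2: salt = 359,080 + 22,800×31.7 = 1,081,840; volume = 69,600 L
S = 1,081,840 / 69,600 = 15.5437 ppt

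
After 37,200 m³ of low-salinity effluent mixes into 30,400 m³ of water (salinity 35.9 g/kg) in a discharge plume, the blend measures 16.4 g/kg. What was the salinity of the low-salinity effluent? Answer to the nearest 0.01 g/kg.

0.46 g/kg

Salt balance: 30,400×35.9 + 37,200×S = 67,600×16.4
1,091,360 + 37,200·S = 1,108,640
S = (1,108,640 − 1,091,360) / 37,200 = 0.4645 g/kg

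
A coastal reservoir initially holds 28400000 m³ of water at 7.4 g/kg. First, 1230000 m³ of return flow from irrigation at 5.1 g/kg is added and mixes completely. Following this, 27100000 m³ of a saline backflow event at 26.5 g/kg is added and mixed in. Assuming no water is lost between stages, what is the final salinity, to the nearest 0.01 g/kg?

Conserving salt mass:
Initial salt = 28,400,000×7.4 = 210,160,000
After stage 1: salt = 210,160,000 + 1,230,000×5.1 = 216,433,000; volume = 29,630,000 m³; S = 7.305 g/kg
After stage 2: salt = 216,433,000 + 27,100,000×26.5 = 934,583,000; volume = 56,730,000 m³
S = 934,583,000 / 56,730,000 = 16.4742 g/kg

16.47 g/kg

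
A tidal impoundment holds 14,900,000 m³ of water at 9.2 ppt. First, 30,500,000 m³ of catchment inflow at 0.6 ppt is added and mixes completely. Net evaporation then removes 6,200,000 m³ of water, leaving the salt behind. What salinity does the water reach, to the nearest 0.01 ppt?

3.96 ppt

After mixing: salt = 14,900,000×9.2 + 30,500,000×0.6 = 155,380,000; volume = 45,400,000 m³
After evaporation: salt unchanged = 155,380,000; volume = 45,400,000 − 6,200,000 = 39,200,000 m³
S = 155,380,000 / 39,200,000 = 3.9638 ppt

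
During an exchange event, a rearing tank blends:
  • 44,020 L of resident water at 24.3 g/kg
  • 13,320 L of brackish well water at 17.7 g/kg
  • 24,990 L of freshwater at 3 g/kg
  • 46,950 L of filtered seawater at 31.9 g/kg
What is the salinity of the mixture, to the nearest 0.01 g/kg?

Weighted by volume,
salt = 44,020×24.3 + 13,320×17.7 + 24,990×3 + 46,950×31.9 = 1,069,686 + 235,764 + 74,970 + 1,497,705 = 2,878,125
volume = 44,020 + 13,320 + 24,990 + 46,950 = 129,280 L
S = 2,878,125 / 129,280 = 22.2627 g/kg

22.26 g/kg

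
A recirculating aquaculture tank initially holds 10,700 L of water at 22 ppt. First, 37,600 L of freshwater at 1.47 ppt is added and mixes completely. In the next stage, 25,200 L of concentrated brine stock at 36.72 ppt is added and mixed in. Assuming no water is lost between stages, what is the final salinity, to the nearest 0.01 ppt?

16.54 ppt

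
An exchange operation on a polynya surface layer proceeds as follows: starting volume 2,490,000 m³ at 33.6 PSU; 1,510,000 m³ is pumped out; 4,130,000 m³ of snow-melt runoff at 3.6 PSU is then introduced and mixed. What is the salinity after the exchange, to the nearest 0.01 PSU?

Remaining after removal: 980,000 m³ at 33.6 PSU (salt = 32,928,000)
After addition: salt = 32,928,000 + 4,130,000×3.6 = 47,796,000; volume = 5,110,000 m³
S = 47,796,000 / 5,110,000 = 9.3534 PSU

9.35 PSU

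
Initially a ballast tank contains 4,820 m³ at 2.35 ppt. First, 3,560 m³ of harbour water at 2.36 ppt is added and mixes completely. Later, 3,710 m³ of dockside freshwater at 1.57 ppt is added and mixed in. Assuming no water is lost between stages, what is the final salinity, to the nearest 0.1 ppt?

Conserving salt mass:
Initial salt = 4,820×2.35 = 11,327
After stage 1: salt = 11,327 + 3,560×2.36 = 19,728.6; volume = 8,380 m³; S = 2.354 ppt
After stage 2: salt = 19,728.6 + 3,710×1.57 = 25,553.3; volume = 12,090 m³
S = 25,553.3 / 12,090 = 2.1136 ppt

2.1 ppt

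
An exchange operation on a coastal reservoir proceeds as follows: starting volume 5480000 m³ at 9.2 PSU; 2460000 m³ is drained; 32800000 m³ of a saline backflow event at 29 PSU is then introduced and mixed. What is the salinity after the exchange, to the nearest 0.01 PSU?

Remaining after removal: 3,020,000 m³ at 9.2 PSU (salt = 27,784,000)
After addition: salt = 27,784,000 + 32,800,000×29 = 978,984,000; volume = 35,820,000 m³
S = 978,984,000 / 35,820,000 = 27.3307 PSU

27.33 PSU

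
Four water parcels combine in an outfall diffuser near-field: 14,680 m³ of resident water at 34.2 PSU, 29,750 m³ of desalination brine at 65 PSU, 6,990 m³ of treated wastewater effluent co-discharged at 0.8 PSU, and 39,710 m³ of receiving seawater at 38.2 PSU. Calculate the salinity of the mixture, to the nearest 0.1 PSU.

43.4 PSU

Mass of salt is conserved:
salt = 14,680×34.2 + 29,750×65 + 6,990×0.8 + 39,710×38.2 = 502,056 + 1,933,750 + 5,592 + 1,516,922 = 3,958,320
volume = 14,680 + 29,750 + 6,990 + 39,710 = 91,130 m³
S = 3,958,320 / 91,130 = 43.436 PSU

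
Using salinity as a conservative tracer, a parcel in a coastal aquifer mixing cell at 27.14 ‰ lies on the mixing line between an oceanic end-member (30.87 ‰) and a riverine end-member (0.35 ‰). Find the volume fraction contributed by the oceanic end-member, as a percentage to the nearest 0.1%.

87.8%

Let g be the oceanic fraction. Salt balance per unit volume:
g×30.87 + (1−g)×0.35 = 27.14
g = (27.14 − 0.35) / (30.87 − 0.35) = 26.79/30.52 = 0.8778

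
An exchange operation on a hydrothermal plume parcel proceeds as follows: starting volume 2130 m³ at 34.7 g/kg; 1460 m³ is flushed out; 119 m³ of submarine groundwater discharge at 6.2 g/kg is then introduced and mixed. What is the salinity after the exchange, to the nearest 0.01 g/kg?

Remaining after removal: 670 m³ at 34.7 g/kg (salt = 23,249)
After addition: salt = 23,249 + 119×6.2 = 23,986.8; volume = 789 m³
S = 23,986.8 / 789 = 30.4015 g/kg

30.40 g/kg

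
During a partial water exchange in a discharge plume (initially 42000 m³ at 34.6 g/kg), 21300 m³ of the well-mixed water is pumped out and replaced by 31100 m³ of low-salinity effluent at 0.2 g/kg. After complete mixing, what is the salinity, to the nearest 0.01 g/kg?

13.95 g/kg

Remaining after removal: 20,700 m³ at 34.6 g/kg (salt = 716,220)
After addition: salt = 716,220 + 31,100×0.2 = 722,440; volume = 51,800 m³
S = 722,440 / 51,800 = 13.9467 g/kg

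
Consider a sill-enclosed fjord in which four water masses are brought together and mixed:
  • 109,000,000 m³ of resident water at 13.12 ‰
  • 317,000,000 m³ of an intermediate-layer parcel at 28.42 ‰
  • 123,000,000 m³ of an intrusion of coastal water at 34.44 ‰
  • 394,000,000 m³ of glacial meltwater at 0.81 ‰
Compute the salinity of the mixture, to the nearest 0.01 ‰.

Salt balance:
salt = 109,000,000×13.12 + 317,000,000×28.42 + 123,000,000×34.44 + 394,000,000×0.81 = 1,430,080,000 + 9,009,140,000 + 4,236,120,000 + 319,140,000 = 14,994,480,000
volume = 109,000,000 + 317,000,000 + 123,000,000 + 394,000,000 = 943,000,000 m³
S = 14,994,480,000 / 943,000,000 = 15.9008 ‰

15.90 ‰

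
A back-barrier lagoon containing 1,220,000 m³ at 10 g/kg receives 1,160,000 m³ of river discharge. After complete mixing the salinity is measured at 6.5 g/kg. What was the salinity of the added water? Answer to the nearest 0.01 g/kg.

Salt balance: 1,220,000×10 + 1,160,000×S = 2,380,000×6.5
12,200,000 + 1,160,000·S = 15,470,000
S = (15,470,000 − 12,200,000) / 1,160,000 = 2.819 g/kg

2.82 g/kg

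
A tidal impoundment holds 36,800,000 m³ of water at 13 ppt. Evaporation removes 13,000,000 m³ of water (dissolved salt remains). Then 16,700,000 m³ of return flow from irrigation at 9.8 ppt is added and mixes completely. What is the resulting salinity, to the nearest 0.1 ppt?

15.9 ppt

After evaporation: salt = 36,800,000×13 = 478,400,000; volume = 36,800,000 − 13,000,000 = 23,800,000 m³
After mixing: salt = 478,400,000 + 16,700,000×9.8 = 642,060,000; volume = 23,800,000 + 16,700,000 = 40,500,000 m³
S = 642,060,000 / 40,500,000 = 15.8533 ppt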